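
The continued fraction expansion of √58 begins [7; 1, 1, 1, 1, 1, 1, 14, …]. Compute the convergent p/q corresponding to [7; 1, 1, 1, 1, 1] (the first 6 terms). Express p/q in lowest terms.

61/8

Start with 1.
1 + 1/(1/1) = 1 + 1/1 = 2/1
1 + 1/(2/1) = 1 + 1/2 = 3/2
1 + 1/(3/2) = 1 + 2/3 = 5/3
1 + 1/(5/3) = 1 + 3/5 = 8/5
7 + 1/(8/5) = 7 + 5/8 = 61/8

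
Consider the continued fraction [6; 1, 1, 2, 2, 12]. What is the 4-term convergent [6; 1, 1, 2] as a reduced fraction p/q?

33/5

Start with 2.
1 + 1/(2/1) = 1 + 1/2 = 3/2
1 + 1/(3/2) = 1 + 2/3 = 5/3
6 + 1/(5/3) = 6 + 3/5 = 33/5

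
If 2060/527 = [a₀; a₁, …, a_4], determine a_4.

Repeatedly divide and take the remainder:
⌊2060/527⌋ = 3, remainder 479
⌊527/479⌋ = 1, remainder 48
⌊479/48⌋ = 9, remainder 47
⌊48/47⌋ = 1, remainder 1
⌊47/1⌋ = 47, remainder 0

47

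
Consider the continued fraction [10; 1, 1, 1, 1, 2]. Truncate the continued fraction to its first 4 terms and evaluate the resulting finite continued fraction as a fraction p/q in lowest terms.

32/3

a_0 = 10: 10/1
a_1 = 1: 11/1
a_2 = 1: 21/2
a_3 = 1: 32/3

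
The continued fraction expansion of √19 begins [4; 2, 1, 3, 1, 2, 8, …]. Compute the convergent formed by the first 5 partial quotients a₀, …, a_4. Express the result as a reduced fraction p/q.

Starting at the tail and folding back:
Start with 1.
3 + 1/(1/1) = 3 + 1/1 = 4/1
1 + 1/(4/1) = 1 + 1/4 = 5/4
2 + 1/(5/4) = 2 + 4/5 = 14/5
4 + 1/(14/5) = 4 + 5/14 = 61/14

61/14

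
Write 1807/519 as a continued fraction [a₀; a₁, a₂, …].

[3; 2, 13, 6, 3]

1807 = 3·519 + 250, so a_0 = 3
519 = 2·250 + 19, so a_1 = 2
250 = 13·19 + 3, so a_2 = 13
19 = 6·3 + 1, so a_3 = 6
3 = 3·1 + 0, so a_4 = 3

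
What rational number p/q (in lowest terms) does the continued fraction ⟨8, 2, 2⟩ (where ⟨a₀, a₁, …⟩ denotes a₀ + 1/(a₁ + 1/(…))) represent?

42/5

Use the convergent recurrence hₖ = aₖ·hₖ₋₁ + hₖ₋₂ (and likewise for the denominators kₖ):
a_0 = 8: 8/1
a_1 = 2: 17/2
a_2 = 2: 42/5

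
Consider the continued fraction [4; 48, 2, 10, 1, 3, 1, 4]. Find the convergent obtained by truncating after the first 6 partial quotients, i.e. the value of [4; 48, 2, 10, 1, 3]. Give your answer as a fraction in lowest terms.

17542/4363

Start with 3.
1 + 1/(3/1) = 1 + 1/3 = 4/3
10 + 1/(4/3) = 10 + 3/4 = 43/4
2 + 1/(43/4) = 2 + 4/43 = 90/43
48 + 1/(90/43) = 48 + 43/90 = 4363/90
4 + 1/(4363/90) = 4 + 90/4363 = 17542/4363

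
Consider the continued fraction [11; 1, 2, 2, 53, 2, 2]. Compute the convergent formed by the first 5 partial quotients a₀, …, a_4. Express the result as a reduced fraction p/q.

4381/374

Starting at the tail and folding back:
Start with 53.
2 + 1/(53/1) = 2 + 1/53 = 107/53
2 + 1/(107/53) = 2 + 53/107 = 267/107
1 + 1/(267/107) = 1 + 107/267 = 374/267
11 + 1/(374/267) = 11 + 267/374 = 4381/374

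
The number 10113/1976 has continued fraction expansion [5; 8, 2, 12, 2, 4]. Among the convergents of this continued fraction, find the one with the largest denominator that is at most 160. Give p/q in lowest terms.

a_0 = 5: 5/1  (≤ bound)
a_1 = 8: 41/8  (≤ bound)
a_2 = 2: 87/17  (≤ bound)
a_3 = 12: 1085/212  (> 160, stop)

87/17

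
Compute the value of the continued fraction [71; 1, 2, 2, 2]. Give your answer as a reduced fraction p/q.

1219/17

Compute successive convergents:
a_0 = 71: 71/1
a_1 = 1: 72/1
a_2 = 2: 215/3
a_3 = 2: 502/7
a_4 = 2: 1219/17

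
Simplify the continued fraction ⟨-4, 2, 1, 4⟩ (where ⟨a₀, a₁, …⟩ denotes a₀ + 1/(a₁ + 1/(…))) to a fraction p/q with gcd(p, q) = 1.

-51/14

Work from the innermost term outward:
Start with 4.
1 + 1/(4/1) = 1 + 1/4 = 5/4
2 + 1/(5/4) = 2 + 4/5 = 14/5
-4 + 1/(14/5) = -4 + 5/14 = -51/14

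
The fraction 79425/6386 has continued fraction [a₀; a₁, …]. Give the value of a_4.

⌊79425/6386⌋ = 12, remainder 2793
⌊6386/2793⌋ = 2, remainder 800
⌊2793/800⌋ = 3, remainder 393
⌊800/393⌋ = 2, remainder 14
⌊393/14⌋ = 28, remainder 1

28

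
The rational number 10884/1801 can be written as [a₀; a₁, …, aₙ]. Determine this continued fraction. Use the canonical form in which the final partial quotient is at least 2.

Repeatedly divide and take the remainder:
⌊10884/1801⌋ = 6, remainder 78
⌊1801/78⌋ = 23, remainder 7
⌊78/7⌋ = 11, remainder 1
⌊7/1⌋ = 7, remainder 0

[6; 23, 11, 7]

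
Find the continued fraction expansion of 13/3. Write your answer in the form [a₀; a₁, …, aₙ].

[4; 3]

13 = 4·3 + 1, so a_0 = 4
3 = 3·1 + 0, so a_1 = 3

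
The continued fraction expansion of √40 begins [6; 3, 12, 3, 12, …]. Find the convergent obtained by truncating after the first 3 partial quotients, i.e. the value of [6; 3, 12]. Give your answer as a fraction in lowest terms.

Use the convergent recurrence hₖ = aₖ·hₖ₋₁ + hₖ₋₂ (and likewise for the denominators kₖ):
a_0 = 6: 6/1
a_1 = 3: 19/3
a_2 = 12: 234/37

234/37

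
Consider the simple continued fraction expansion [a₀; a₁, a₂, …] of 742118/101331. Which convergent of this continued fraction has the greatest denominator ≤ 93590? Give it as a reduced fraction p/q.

a_0 = 7: 7/1  (≤ bound)
a_1 = 3: 22/3  (≤ bound)
a_2 = 11: 249/34  (≤ bound)
a_3 = 4: 1018/139  (≤ bound)
a_4 = 1: 1267/173  (≤ bound)
a_5 = 15: 20023/2734  (≤ bound)
a_6 = 37: 742118/101331  (> 93590, stop)

20023/2734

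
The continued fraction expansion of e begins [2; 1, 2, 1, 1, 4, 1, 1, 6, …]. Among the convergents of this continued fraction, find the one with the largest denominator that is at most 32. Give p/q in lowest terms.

87/32

a_0 = 2: 2/1  (≤ bound)
a_1 = 1: 3/1  (≤ bound)
a_2 = 2: 8/3  (≤ bound)
a_3 = 1: 11/4  (≤ bound)
a_4 = 1: 19/7  (≤ bound)
a_5 = 4: 87/32  (≤ bound)
a_6 = 1: 106/39  (> 32, stop)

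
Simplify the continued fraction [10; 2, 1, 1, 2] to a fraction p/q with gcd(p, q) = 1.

a_0 = 10: 10/1
a_1 = 2: 21/2
a_2 = 1: 31/3
a_3 = 1: 52/5
a_4 = 2: 135/13

135/13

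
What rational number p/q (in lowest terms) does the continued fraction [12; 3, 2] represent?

Use the convergent recurrence hₖ = aₖ·hₖ₋₁ + hₖ₋₂ (and likewise for the denominators kₖ):
a_0 = 12: 12/1
a_1 = 3: 37/3
a_2 = 2: 86/7

86/7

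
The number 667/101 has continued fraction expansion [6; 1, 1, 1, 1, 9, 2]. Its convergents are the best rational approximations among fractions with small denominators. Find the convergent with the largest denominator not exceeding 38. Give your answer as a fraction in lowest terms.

List convergents until the denominator exceeds the bound:
a_0 = 6: 6/1  (≤ bound)
a_1 = 1: 7/1  (≤ bound)
a_2 = 1: 13/2  (≤ bound)
a_3 = 1: 20/3  (≤ bound)
a_4 = 1: 33/5  (≤ bound)
a_5 = 9: 317/48  (> 38, stop)

33/5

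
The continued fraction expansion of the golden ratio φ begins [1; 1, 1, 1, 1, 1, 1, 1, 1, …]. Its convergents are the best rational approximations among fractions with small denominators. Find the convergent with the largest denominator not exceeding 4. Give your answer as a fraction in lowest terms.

a_0 = 1: 1/1  (≤ bound)
a_1 = 1: 2/1  (≤ bound)
a_2 = 1: 3/2  (≤ bound)
a_3 = 1: 5/3  (≤ bound)
a_4 = 1: 8/5  (> 4, stop)

5/3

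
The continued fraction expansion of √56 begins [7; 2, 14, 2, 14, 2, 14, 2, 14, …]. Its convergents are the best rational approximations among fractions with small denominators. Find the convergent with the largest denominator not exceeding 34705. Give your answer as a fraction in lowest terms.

List convergents until the denominator exceeds the bound:
a_0 = 7: 7/1  (≤ bound)
a_1 = 2: 15/2  (≤ bound)
a_2 = 14: 217/29  (≤ bound)
a_3 = 2: 449/60  (≤ bound)
a_4 = 14: 6503/869  (≤ bound)
a_5 = 2: 13455/1798  (≤ bound)
a_6 = 14: 194873/26041  (≤ bound)
a_7 = 2: 403201/53880  (> 34705, stop)

194873/26041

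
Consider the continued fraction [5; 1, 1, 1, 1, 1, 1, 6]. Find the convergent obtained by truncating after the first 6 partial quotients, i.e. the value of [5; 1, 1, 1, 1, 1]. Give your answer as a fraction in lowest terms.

45/8

Collapse the nested fraction from the inside out:
Start with 1.
1 + 1/(1/1) = 1 + 1/1 = 2/1
1 + 1/(2/1) = 1 + 1/2 = 3/2
1 + 1/(3/2) = 1 + 2/3 = 5/3
1 + 1/(5/3) = 1 + 3/5 = 8/5
5 + 1/(8/5) = 5 + 5/8 = 45/8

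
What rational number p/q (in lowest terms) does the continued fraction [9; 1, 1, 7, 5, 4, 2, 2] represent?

Collapse the nested fraction from the inside out:
Start with 2.
2 + 1/(2/1) = 2 + 1/2 = 5/2
4 + 1/(5/2) = 4 + 2/5 = 22/5
5 + 1/(22/5) = 5 + 5/22 = 115/22
7 + 1/(115/22) = 7 + 22/115 = 827/115
1 + 1/(827/115) = 1 + 115/827 = 942/827
1 + 1/(942/827) = 1 + 827/942 = 1769/942
9 + 1/(1769/942) = 9 + 942/1769 = 16863/1769

16863/1769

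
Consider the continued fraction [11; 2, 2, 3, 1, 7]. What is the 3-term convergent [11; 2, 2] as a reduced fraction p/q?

Start with 2.
2 + 1/(2/1) = 2 + 1/2 = 5/2
11 + 1/(5/2) = 11 + 2/5 = 57/5

57/5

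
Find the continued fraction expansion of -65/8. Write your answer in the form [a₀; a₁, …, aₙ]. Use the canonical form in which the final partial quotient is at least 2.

-65 = -9·8 + 7, so a_0 = -9
8 = 1·7 + 1, so a_1 = 1
7 = 7·1 + 0, so a_2 = 7

[-9; 1, 7]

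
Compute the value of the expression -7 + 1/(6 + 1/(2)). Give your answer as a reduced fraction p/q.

Start with 2.
6 + 1/(2/1) = 6 + 1/2 = 13/2
-7 + 1/(13/2) = -7 + 2/13 = -89/13

-89/13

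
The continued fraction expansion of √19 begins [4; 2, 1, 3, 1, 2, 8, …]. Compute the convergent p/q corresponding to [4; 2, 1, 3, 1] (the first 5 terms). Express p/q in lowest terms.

a_0 = 4: 4/1
a_1 = 2: 9/2
a_2 = 1: 13/3
a_3 = 3: 48/11
a_4 = 1: 61/14

61/14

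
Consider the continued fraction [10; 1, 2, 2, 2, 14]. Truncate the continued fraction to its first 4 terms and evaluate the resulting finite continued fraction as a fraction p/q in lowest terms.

Start with 2.
2 + 1/(2/1) = 2 + 1/2 = 5/2
1 + 1/(5/2) = 1 + 2/5 = 7/5
10 + 1/(7/5) = 10 + 5/7 = 75/7

75/7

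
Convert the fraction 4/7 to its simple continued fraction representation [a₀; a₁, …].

4 = 0·7 + 4, so a_0 = 0
7 = 1·4 + 3, so a_1 = 1
4 = 1·3 + 1, so a_2 = 1
3 = 3·1 + 0, so a_3 = 3

[0; 1, 1, 3]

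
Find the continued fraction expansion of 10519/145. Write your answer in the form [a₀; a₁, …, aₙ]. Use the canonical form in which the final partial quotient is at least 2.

[72; 1, 1, 5, 13]

10519 ÷ 145 → quotient 72, remainder 79
145 ÷ 79 → quotient 1, remainder 66
79 ÷ 66 → quotient 1, remainder 13
66 ÷ 13 → quotient 5, remainder 1
13 ÷ 1 → quotient 13, remainder 0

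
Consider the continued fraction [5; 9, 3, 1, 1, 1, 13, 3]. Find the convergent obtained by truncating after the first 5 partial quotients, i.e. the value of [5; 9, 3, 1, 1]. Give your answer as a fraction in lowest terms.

332/65

Build up convergents one term at a time:
a_0 = 5: 5/1
a_1 = 9: 46/9
a_2 = 3: 143/28
a_3 = 1: 189/37
a_4 = 1: 332/65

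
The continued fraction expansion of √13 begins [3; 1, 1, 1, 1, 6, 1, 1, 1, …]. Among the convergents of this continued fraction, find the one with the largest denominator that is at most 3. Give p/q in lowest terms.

a_0 = 3: 3/1  (≤ bound)
a_1 = 1: 4/1  (≤ bound)
a_2 = 1: 7/2  (≤ bound)
a_3 = 1: 11/3  (≤ bound)
a_4 = 1: 18/5  (> 3, stop)

11/3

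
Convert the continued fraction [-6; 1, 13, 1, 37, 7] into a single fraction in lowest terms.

Start with 7.
37 + 1/(7/1) = 37 + 1/7 = 260/7
1 + 1/(260/7) = 1 + 7/260 = 267/260
13 + 1/(267/260) = 13 + 260/267 = 3731/267
1 + 1/(3731/267) = 1 + 267/3731 = 3998/3731
-6 + 1/(3998/3731) = -6 + 3731/3998 = -20257/3998

-20257/3998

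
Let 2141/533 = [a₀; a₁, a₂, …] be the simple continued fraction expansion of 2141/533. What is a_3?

2

2141 = 4·533 + 9, so a_0 = 4
533 = 59·9 + 2, so a_1 = 59
9 = 4·2 + 1, so a_2 = 4
2 = 2·1 + 0, so a_3 = 2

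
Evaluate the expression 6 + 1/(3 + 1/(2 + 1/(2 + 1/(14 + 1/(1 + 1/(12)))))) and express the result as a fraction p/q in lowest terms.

Work from the innermost term outward:
Start with 12.
1 + 1/(12/1) = 1 + 1/12 = 13/12
14 + 1/(13/12) = 14 + 12/13 = 194/13
2 + 1/(194/13) = 2 + 13/194 = 401/194
2 + 1/(401/194) = 2 + 194/401 = 996/401
3 + 1/(996/401) = 3 + 401/996 = 3389/996
6 + 1/(3389/996) = 6 + 996/3389 = 21330/3389

21330/3389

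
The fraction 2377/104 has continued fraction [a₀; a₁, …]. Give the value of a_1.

2377 ÷ 104 → quotient 22, remainder 89
104 ÷ 89 → quotient 1, remainder 15

1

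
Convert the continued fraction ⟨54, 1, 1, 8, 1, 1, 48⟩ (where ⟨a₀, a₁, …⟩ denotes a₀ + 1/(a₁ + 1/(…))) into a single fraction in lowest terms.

Compute successive convergents:
a_0 = 54: 54/1
a_1 = 1: 55/1
a_2 = 1: 109/2
a_3 = 8: 927/17
a_4 = 1: 1036/19
a_5 = 1: 1963/36
a_6 = 48: 95260/1747

95260/1747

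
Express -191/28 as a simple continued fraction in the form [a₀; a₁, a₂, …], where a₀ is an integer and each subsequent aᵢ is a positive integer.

⌊-191/28⌋ = -7, remainder 5
⌊28/5⌋ = 5, remainder 3
⌊5/3⌋ = 1, remainder 2
⌊3/2⌋ = 1, remainder 1
⌊2/1⌋ = 2, remainder 0

[-7; 5, 1, 1, 2]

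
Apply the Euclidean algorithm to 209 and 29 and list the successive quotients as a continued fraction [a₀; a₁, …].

⌊209/29⌋ = 7, remainder 6
⌊29/6⌋ = 4, remainder 5
⌊6/5⌋ = 1, remainder 1
⌊5/1⌋ = 5, remainder 0

[7; 4, 1, 5]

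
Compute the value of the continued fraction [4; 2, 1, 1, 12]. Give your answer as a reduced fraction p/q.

Collapse the nested fraction from the inside out:
Start with 12.
1 + 1/(12/1) = 1 + 1/12 = 13/12
1 + 1/(13/12) = 1 + 12/13 = 25/13
2 + 1/(25/13) = 2 + 13/25 = 63/25
4 + 1/(63/25) = 4 + 25/63 = 277/63

277/63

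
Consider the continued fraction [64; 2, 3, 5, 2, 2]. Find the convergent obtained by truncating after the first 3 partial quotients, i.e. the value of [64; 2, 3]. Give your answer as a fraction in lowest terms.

Start with 3.
2 + 1/(3/1) = 2 + 1/3 = 7/3
64 + 1/(7/3) = 64 + 3/7 = 451/7

451/7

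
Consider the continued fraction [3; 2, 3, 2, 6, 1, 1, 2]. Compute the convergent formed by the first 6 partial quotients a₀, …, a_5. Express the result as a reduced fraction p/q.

Collapse the nested fraction from the inside out:
Start with 1.
6 + 1/(1/1) = 6 + 1/1 = 7/1
2 + 1/(7/1) = 2 + 1/7 = 15/7
3 + 1/(15/7) = 3 + 7/15 = 52/15
2 + 1/(52/15) = 2 + 15/52 = 119/52
3 + 1/(119/52) = 3 + 52/119 = 409/119

409/119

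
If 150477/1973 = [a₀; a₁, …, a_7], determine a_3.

Run the Euclidean algorithm, recording each quotient:
⌊150477/1973⌋ = 76, remainder 529
⌊1973/529⌋ = 3, remainder 386
⌊529/386⌋ = 1, remainder 143
⌊386/143⌋ = 2, remainder 100

2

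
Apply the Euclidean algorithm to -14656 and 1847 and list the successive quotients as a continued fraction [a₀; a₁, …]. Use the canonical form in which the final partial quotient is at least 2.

Run the Euclidean algorithm, recording each quotient:
⌊-14656/1847⌋ = -8, remainder 120
⌊1847/120⌋ = 15, remainder 47
⌊120/47⌋ = 2, remainder 26
⌊47/26⌋ = 1, remainder 21
⌊26/21⌋ = 1, remainder 5
⌊21/5⌋ = 4, remainder 1
⌊5/1⌋ = 5, remainder 0

[-8; 15, 2, 1, 1, 4, 5]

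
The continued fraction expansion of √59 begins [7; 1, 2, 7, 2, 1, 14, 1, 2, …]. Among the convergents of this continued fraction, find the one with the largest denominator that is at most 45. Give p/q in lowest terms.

List convergents until the denominator exceeds the bound:
a_0 = 7: 7/1  (≤ bound)
a_1 = 1: 8/1  (≤ bound)
a_2 = 2: 23/3  (≤ bound)
a_3 = 7: 169/22  (≤ bound)
a_4 = 2: 361/47  (> 45, stop)

169/22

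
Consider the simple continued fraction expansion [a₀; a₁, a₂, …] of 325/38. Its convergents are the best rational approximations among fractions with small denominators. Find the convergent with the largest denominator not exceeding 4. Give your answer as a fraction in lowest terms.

17/2

List convergents until the denominator exceeds the bound:
a_0 = 8: 8/1  (≤ bound)
a_1 = 1: 9/1  (≤ bound)
a_2 = 1: 17/2  (≤ bound)
a_3 = 4: 77/9  (> 4, stop)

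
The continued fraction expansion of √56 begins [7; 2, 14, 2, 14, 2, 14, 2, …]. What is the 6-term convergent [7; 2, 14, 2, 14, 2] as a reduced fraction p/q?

Start with 2.
14 + 1/(2/1) = 14 + 1/2 = 29/2
2 + 1/(29/2) = 2 + 2/29 = 60/29
14 + 1/(60/29) = 14 + 29/60 = 869/60
2 + 1/(869/60) = 2 + 60/869 = 1798/869
7 + 1/(1798/869) = 7 + 869/1798 = 13455/1798

13455/1798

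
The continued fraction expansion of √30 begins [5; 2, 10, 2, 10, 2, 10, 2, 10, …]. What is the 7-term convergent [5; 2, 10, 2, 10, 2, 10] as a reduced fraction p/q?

Use the convergent recurrence hₖ = aₖ·hₖ₋₁ + hₖ₋₂ (and likewise for the denominators kₖ):
a_0 = 5: 5/1
a_1 = 2: 11/2
a_2 = 10: 115/21
a_3 = 2: 241/44
a_4 = 10: 2525/461
a_5 = 2: 5291/966
a_6 = 10: 55435/10121

55435/10121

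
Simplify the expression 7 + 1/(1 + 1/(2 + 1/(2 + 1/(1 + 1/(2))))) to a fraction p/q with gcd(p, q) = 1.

208/27

Use the convergent recurrence hₖ = aₖ·hₖ₋₁ + hₖ₋₂ (and likewise for the denominators kₖ):
a_0 = 7: 7/1
a_1 = 1: 8/1
a_2 = 2: 23/3
a_3 = 2: 54/7
a_4 = 1: 77/10
a_5 = 2: 208/27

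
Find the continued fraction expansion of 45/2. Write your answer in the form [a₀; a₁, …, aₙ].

Apply division with remainder until the remainder is 0:
45 = 22·2 + 1, so a_0 = 22
2 = 2·1 + 0, so a_1 = 2

[22; 2]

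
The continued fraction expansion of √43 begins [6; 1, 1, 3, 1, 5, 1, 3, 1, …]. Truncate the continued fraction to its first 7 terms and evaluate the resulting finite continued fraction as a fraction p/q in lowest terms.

400/61

a_0 = 6: 6/1
a_1 = 1: 7/1
a_2 = 1: 13/2
a_3 = 3: 46/7
a_4 = 1: 59/9
a_5 = 5: 341/52
a_6 = 1: 400/61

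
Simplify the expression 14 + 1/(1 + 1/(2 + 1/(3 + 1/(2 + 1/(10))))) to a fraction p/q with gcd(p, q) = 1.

3527/240

a_0 = 14: 14/1
a_1 = 1: 15/1
a_2 = 2: 44/3
a_3 = 3: 147/10
a_4 = 2: 338/23
a_5 = 10: 3527/240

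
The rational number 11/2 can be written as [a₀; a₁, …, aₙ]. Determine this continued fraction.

[5; 2]

11 ÷ 2 → quotient 5, remainder 1
2 ÷ 1 → quotient 2, remainder 0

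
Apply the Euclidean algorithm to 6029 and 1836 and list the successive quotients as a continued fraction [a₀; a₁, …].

[3; 3, 1, 1, 9, 1, 11, 2]

Run the Euclidean algorithm, recording each quotient:
⌊6029/1836⌋ = 3, remainder 521
⌊1836/521⌋ = 3, remainder 273
⌊521/273⌋ = 1, remainder 248
⌊273/248⌋ = 1, remainder 25
⌊248/25⌋ = 9, remainder 23
⌊25/23⌋ = 1, remainder 2
⌊23/2⌋ = 11, remainder 1
⌊2/1⌋ = 2, remainder 0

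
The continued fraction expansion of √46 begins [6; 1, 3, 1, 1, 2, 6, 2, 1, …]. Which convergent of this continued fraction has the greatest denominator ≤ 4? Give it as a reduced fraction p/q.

27/4

List convergents until the denominator exceeds the bound:
a_0 = 6: 6/1  (≤ bound)
a_1 = 1: 7/1  (≤ bound)
a_2 = 3: 27/4  (≤ bound)
a_3 = 1: 34/5  (> 4, stop)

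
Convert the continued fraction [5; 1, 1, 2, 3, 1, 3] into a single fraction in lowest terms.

464/83

Start with 3.
1 + 1/(3/1) = 1 + 1/3 = 4/3
3 + 1/(4/3) = 3 + 3/4 = 15/4
2 + 1/(15/4) = 2 + 4/15 = 34/15
1 + 1/(34/15) = 1 + 15/34 = 49/34
1 + 1/(49/34) = 1 + 34/49 = 83/49
5 + 1/(83/49) = 5 + 49/83 = 464/83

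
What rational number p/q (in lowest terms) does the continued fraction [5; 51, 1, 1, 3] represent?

1812/361

Start with 3.
1 + 1/(3/1) = 1 + 1/3 = 4/3
1 + 1/(4/3) = 1 + 3/4 = 7/4
51 + 1/(7/4) = 51 + 4/7 = 361/7
5 + 1/(361/7) = 5 + 7/361 = 1812/361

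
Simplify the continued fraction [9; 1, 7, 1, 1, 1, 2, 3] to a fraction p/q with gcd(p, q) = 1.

a_0 = 9: 9/1
a_1 = 1: 10/1
a_2 = 7: 79/8
a_3 = 1: 89/9
a_4 = 1: 168/17
a_5 = 1: 257/26
a_6 = 2: 682/69
a_7 = 3: 2303/233

2303/233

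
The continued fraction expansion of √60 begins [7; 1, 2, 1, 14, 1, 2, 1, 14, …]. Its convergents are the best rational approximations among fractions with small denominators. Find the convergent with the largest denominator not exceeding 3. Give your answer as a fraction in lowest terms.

a_0 = 7: 7/1  (≤ bound)
a_1 = 1: 8/1  (≤ bound)
a_2 = 2: 23/3  (≤ bound)
a_3 = 1: 31/4  (> 3, stop)

23/3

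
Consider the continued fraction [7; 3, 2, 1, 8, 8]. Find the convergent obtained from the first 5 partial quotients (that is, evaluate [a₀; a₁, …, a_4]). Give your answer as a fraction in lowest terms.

Start with 8.
1 + 1/(8/1) = 1 + 1/8 = 9/8
2 + 1/(9/8) = 2 + 8/9 = 26/9
3 + 1/(26/9) = 3 + 9/26 = 87/26
7 + 1/(87/26) = 7 + 26/87 = 635/87

635/87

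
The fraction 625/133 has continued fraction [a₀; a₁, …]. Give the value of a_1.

1

Run the Euclidean algorithm, recording each quotient:
625 ÷ 133 → quotient 4, remainder 93
133 ÷ 93 → quotient 1, remainder 40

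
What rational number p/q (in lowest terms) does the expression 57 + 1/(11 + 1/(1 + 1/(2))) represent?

1998/35

Build up convergents one term at a time:
a_0 = 57: 57/1
a_1 = 11: 628/11
a_2 = 1: 685/12
a_3 = 2: 1998/35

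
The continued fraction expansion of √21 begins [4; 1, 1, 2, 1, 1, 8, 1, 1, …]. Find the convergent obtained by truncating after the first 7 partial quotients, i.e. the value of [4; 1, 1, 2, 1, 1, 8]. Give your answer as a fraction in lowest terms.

a_0 = 4: 4/1
a_1 = 1: 5/1
a_2 = 1: 9/2
a_3 = 2: 23/5
a_4 = 1: 32/7
a_5 = 1: 55/12
a_6 = 8: 472/103

472/103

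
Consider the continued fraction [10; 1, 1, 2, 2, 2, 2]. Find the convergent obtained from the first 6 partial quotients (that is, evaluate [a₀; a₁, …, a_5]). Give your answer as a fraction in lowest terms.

307/29

Start with 2.
2 + 1/(2/1) = 2 + 1/2 = 5/2
2 + 1/(5/2) = 2 + 2/5 = 12/5
1 + 1/(12/5) = 1 + 5/12 = 17/12
1 + 1/(17/12) = 1 + 12/17 = 29/17
10 + 1/(29/17) = 10 + 17/29 = 307/29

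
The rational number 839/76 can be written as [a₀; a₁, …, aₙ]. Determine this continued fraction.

[11; 25, 3]

839 = 11·76 + 3, so a_0 = 11
76 = 25·3 + 1, so a_1 = 25
3 = 3·1 + 0, so a_2 = 3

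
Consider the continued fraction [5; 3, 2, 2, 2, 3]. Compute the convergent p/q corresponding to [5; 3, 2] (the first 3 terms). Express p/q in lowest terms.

Use the convergent recurrence hₖ = aₖ·hₖ₋₁ + hₖ₋₂ (and likewise for the denominators kₖ):
a_0 = 5: 5/1
a_1 = 3: 16/3
a_2 = 2: 37/7

37/7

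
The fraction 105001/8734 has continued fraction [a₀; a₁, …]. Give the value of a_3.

105001 ÷ 8734 → quotient 12, remainder 193
8734 ÷ 193 → quotient 45, remainder 49
193 ÷ 49 → quotient 3, remainder 46
49 ÷ 46 → quotient 1, remainder 3

1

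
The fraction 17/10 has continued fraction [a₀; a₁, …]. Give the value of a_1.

1

Apply division with remainder until the remainder is 0:
17 = 1·10 + 7, so a_0 = 1
10 = 1·7 + 3, so a_1 = 1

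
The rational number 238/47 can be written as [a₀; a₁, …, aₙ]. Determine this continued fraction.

[5; 15, 1, 2]

238 ÷ 47 → quotient 5, remainder 3
47 ÷ 3 → quotient 15, remainder 2
3 ÷ 2 → quotient 1, remainder 1
2 ÷ 1 → quotient 2, remainder 0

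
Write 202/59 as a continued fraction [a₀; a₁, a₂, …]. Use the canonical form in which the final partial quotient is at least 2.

[3; 2, 2, 1, 3, 2]

⌊202/59⌋ = 3, remainder 25
⌊59/25⌋ = 2, remainder 9
⌊25/9⌋ = 2, remainder 7
⌊9/7⌋ = 1, remainder 2
⌊7/2⌋ = 3, remainder 1
⌊2/1⌋ = 2, remainder 0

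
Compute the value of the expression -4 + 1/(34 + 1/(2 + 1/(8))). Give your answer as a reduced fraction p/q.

-2327/586

a_0 = -4: -4/1
a_1 = 34: -135/34
a_2 = 2: -274/69
a_3 = 8: -2327/586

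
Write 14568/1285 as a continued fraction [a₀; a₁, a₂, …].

Run the Euclidean algorithm, recording each quotient:
14568 = 11·1285 + 433, so a_0 = 11
1285 = 2·433 + 419, so a_1 = 2
433 = 1·419 + 14, so a_2 = 1
419 = 29·14 + 13, so a_3 = 29
14 = 1·13 + 1, so a_4 = 1
13 = 13·1 + 0, so a_5 = 13

[11; 2, 1, 29, 1, 13]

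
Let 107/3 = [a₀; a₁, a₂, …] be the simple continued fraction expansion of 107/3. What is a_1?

1

⌊107/3⌋ = 35, remainder 2
⌊3/2⌋ = 1, remainder 1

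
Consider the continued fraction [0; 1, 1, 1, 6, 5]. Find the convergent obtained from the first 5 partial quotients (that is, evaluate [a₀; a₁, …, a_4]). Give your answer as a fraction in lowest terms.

13/20

Start with 6.
1 + 1/(6/1) = 1 + 1/6 = 7/6
1 + 1/(7/6) = 1 + 6/7 = 13/7
1 + 1/(13/7) = 1 + 7/13 = 20/13
0 + 1/(20/13) = 0 + 13/20 = 13/20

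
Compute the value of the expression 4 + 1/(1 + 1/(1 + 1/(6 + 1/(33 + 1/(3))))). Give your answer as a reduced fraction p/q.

5927/1306

Collapse the nested fraction from the inside out:
Start with 3.
33 + 1/(3/1) = 33 + 1/3 = 100/3
6 + 1/(100/3) = 6 + 3/100 = 603/100
1 + 1/(603/100) = 1 + 100/603 = 703/603
1 + 1/(703/603) = 1 + 603/703 = 1306/703
4 + 1/(1306/703) = 4 + 703/1306 = 5927/1306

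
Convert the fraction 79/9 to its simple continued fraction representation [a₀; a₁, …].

79 = 8·9 + 7, so a_0 = 8
9 = 1·7 + 2, so a_1 = 1
7 = 3·2 + 1, so a_2 = 3
2 = 2·1 + 0, so a_3 = 2

[8; 1, 3, 2]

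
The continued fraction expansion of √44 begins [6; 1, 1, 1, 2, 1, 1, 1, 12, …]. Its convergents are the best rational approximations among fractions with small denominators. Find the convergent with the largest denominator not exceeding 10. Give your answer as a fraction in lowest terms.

53/8

List convergents until the denominator exceeds the bound:
a_0 = 6: 6/1  (≤ bound)
a_1 = 1: 7/1  (≤ bound)
a_2 = 1: 13/2  (≤ bound)
a_3 = 1: 20/3  (≤ bound)
a_4 = 2: 53/8  (≤ bound)
a_5 = 1: 73/11  (> 10, stop)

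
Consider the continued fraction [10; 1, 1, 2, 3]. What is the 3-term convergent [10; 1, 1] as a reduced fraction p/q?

21/2

Start with 1.
1 + 1/(1/1) = 1 + 1/1 = 2/1
10 + 1/(2/1) = 10 + 1/2 = 21/2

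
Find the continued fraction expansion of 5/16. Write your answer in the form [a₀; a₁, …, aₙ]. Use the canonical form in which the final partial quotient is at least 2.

5 = 0·16 + 5, so a_0 = 0
16 = 3·5 + 1, so a_1 = 3
5 = 5·1 + 0, so a_2 = 5

[0; 3, 5]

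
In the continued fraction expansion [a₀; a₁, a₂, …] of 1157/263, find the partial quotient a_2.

Repeatedly divide and take the remainder:
1157 ÷ 263 → quotient 4, remainder 105
263 ÷ 105 → quotient 2, remainder 53
105 ÷ 53 → quotient 1, remainder 52

1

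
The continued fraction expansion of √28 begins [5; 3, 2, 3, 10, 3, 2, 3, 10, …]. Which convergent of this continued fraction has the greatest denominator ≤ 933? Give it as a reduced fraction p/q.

4048/765

List convergents until the denominator exceeds the bound:
a_0 = 5: 5/1  (≤ bound)
a_1 = 3: 16/3  (≤ bound)
a_2 = 2: 37/7  (≤ bound)
a_3 = 3: 127/24  (≤ bound)
a_4 = 10: 1307/247  (≤ bound)
a_5 = 3: 4048/765  (≤ bound)
a_6 = 2: 9403/1777  (> 933, stop)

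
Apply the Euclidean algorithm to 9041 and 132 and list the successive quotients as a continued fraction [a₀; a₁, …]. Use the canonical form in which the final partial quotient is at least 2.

[68; 2, 32, 2]

9041 = 68·132 + 65, so a_0 = 68
132 = 2·65 + 2, so a_1 = 2
65 = 32·2 + 1, so a_2 = 32
2 = 2·1 + 0, so a_3 = 2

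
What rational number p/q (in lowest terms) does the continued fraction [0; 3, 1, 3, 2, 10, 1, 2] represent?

Compute successive convergents:
a_0 = 0: 0/1
a_1 = 3: 1/3
a_2 = 1: 1/4
a_3 = 3: 4/15
a_4 = 2: 9/34
a_5 = 10: 94/355
a_6 = 1: 103/389
a_7 = 2: 300/1133

300/1133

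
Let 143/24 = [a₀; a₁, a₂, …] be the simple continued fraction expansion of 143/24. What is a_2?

23

⌊143/24⌋ = 5, remainder 23
⌊24/23⌋ = 1, remainder 1
⌊23/1⌋ = 23, remainder 0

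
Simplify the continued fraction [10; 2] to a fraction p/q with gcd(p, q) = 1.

a_0 = 10: 10/1
a_1 = 2: 21/2

21/2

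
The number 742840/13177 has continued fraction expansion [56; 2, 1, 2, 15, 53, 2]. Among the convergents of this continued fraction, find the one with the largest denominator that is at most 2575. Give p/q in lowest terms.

6934/123

List convergents until the denominator exceeds the bound:
a_0 = 56: 56/1  (≤ bound)
a_1 = 2: 113/2  (≤ bound)
a_2 = 1: 169/3  (≤ bound)
a_3 = 2: 451/8  (≤ bound)
a_4 = 15: 6934/123  (≤ bound)
a_5 = 53: 367953/6527  (> 2575, stop)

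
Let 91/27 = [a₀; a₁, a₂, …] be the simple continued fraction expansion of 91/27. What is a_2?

1

⌊91/27⌋ = 3, remainder 10
⌊27/10⌋ = 2, remainder 7
⌊10/7⌋ = 1, remainder 3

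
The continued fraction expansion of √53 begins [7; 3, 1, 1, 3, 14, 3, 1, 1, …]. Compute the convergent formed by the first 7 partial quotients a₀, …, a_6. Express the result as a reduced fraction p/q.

Start with 3.
14 + 1/(3/1) = 14 + 1/3 = 43/3
3 + 1/(43/3) = 3 + 3/43 = 132/43
1 + 1/(132/43) = 1 + 43/132 = 175/132
1 + 1/(175/132) = 1 + 132/175 = 307/175
3 + 1/(307/175) = 3 + 175/307 = 1096/307
7 + 1/(1096/307) = 7 + 307/1096 = 7979/1096

7979/1096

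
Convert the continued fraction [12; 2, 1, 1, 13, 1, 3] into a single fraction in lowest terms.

Collapse the nested fraction from the inside out:
Start with 3.
1 + 1/(3/1) = 1 + 1/3 = 4/3
13 + 1/(4/3) = 13 + 3/4 = 55/4
1 + 1/(55/4) = 1 + 4/55 = 59/55
1 + 1/(59/55) = 1 + 55/59 = 114/59
2 + 1/(114/59) = 2 + 59/114 = 287/114
12 + 1/(287/114) = 12 + 114/287 = 3558/287

3558/287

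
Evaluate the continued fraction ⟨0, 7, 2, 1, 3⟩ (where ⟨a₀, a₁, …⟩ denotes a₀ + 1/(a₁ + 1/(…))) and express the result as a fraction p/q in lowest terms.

a_0 = 0: 0/1
a_1 = 7: 1/7
a_2 = 2: 2/15
a_3 = 1: 3/22
a_4 = 3: 11/81

11/81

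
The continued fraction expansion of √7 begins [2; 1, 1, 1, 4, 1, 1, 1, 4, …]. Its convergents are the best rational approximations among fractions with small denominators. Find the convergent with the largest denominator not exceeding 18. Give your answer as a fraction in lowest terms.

a_0 = 2: 2/1  (≤ bound)
a_1 = 1: 3/1  (≤ bound)
a_2 = 1: 5/2  (≤ bound)
a_3 = 1: 8/3  (≤ bound)
a_4 = 4: 37/14  (≤ bound)
a_5 = 1: 45/17  (≤ bound)
a_6 = 1: 82/31  (> 18, stop)

45/17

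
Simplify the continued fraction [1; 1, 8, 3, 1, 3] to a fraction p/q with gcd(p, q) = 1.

263/139

Starting at the tail and folding back:
Start with 3.
1 + 1/(3/1) = 1 + 1/3 = 4/3
3 + 1/(4/3) = 3 + 3/4 = 15/4
8 + 1/(15/4) = 8 + 4/15 = 124/15
1 + 1/(124/15) = 1 + 15/124 = 139/124
1 + 1/(139/124) = 1 + 124/139 = 263/139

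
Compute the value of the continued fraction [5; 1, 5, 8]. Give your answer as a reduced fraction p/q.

286/49

a_0 = 5: 5/1
a_1 = 1: 6/1
a_2 = 5: 35/6
a_3 = 8: 286/49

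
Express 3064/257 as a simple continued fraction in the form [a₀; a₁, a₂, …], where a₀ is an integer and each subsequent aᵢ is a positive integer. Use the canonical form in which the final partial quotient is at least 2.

Apply division with remainder until the remainder is 0:
3064 ÷ 257 → quotient 11, remainder 237
257 ÷ 237 → quotient 1, remainder 20
237 ÷ 20 → quotient 11, remainder 17
20 ÷ 17 → quotient 1, remainder 3
17 ÷ 3 → quotient 5, remainder 2
3 ÷ 2 → quotient 1, remainder 1
2 ÷ 1 → quotient 2, remainder 0

[11; 1, 11, 1, 5, 1, 2]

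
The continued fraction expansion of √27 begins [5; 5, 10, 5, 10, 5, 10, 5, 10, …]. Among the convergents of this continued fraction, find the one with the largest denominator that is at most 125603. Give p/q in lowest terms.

List convergents until the denominator exceeds the bound:
a_0 = 5: 5/1  (≤ bound)
a_1 = 5: 26/5  (≤ bound)
a_2 = 10: 265/51  (≤ bound)
a_3 = 5: 1351/260  (≤ bound)
a_4 = 10: 13775/2651  (≤ bound)
a_5 = 5: 70226/13515  (≤ bound)
a_6 = 10: 716035/137801  (> 125603, stop)

70226/13515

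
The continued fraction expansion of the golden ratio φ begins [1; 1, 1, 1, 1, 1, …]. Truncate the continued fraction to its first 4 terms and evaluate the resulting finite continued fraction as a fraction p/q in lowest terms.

5/3

a_0 = 1: 1/1
a_1 = 1: 2/1
a_2 = 1: 3/2
a_3 = 1: 5/3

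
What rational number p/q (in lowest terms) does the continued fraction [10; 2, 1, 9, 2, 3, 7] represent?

15982/1545

Work from the innermost term outward:
Start with 7.
3 + 1/(7/1) = 3 + 1/7 = 22/7
2 + 1/(22/7) = 2 + 7/22 = 51/22
9 + 1/(51/22) = 9 + 22/51 = 481/51
1 + 1/(481/51) = 1 + 51/481 = 532/481
2 + 1/(532/481) = 2 + 481/532 = 1545/532
10 + 1/(1545/532) = 10 + 532/1545 = 15982/1545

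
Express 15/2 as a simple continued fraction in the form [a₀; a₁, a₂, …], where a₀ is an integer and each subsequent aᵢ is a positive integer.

Run the Euclidean algorithm, recording each quotient:
⌊15/2⌋ = 7, remainder 1
⌊2/1⌋ = 2, remainder 0

[7; 2]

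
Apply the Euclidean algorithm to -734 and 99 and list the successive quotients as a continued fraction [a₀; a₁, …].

-734 ÷ 99 → quotient -8, remainder 58
99 ÷ 58 → quotient 1, remainder 41
58 ÷ 41 → quotient 1, remainder 17
41 ÷ 17 → quotient 2, remainder 7
17 ÷ 7 → quotient 2, remainder 3
7 ÷ 3 → quotient 2, remainder 1
3 ÷ 1 → quotient 3, remainder 0

[-8; 1, 1, 2, 2, 2, 3]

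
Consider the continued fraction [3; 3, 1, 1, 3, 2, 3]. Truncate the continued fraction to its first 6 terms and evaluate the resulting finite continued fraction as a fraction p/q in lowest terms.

Work from the innermost term outward:
Start with 2.
3 + 1/(2/1) = 3 + 1/2 = 7/2
1 + 1/(7/2) = 1 + 2/7 = 9/7
1 + 1/(9/7) = 1 + 7/9 = 16/9
3 + 1/(16/9) = 3 + 9/16 = 57/16
3 + 1/(57/16) = 3 + 16/57 = 187/57

187/57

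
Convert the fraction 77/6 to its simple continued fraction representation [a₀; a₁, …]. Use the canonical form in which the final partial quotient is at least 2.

[12; 1, 5]

77 ÷ 6 → quotient 12, remainder 5
6 ÷ 5 → quotient 1, remainder 1
5 ÷ 1 → quotient 5, remainder 0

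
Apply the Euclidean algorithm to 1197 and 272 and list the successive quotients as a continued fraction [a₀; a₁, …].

⌊1197/272⌋ = 4, remainder 109
⌊272/109⌋ = 2, remainder 54
⌊109/54⌋ = 2, remainder 1
⌊54/1⌋ = 54, remainder 0

[4; 2, 2, 54]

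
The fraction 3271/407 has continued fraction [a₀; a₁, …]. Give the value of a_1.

27

Run the Euclidean algorithm, recording each quotient:
3271 = 8·407 + 15, so a_0 = 8
407 = 27·15 + 2, so a_1 = 27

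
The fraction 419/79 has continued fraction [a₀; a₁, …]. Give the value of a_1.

Run the Euclidean algorithm, recording each quotient:
419 ÷ 79 → quotient 5, remainder 24
79 ÷ 24 → quotient 3, remainder 7

3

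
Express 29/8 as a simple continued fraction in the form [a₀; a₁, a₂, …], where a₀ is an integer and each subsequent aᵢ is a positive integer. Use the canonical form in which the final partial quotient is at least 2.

[3; 1, 1, 1, 2]

29 = 3·8 + 5, so a_0 = 3
8 = 1·5 + 3, so a_1 = 1
5 = 1·3 + 2, so a_2 = 1
3 = 1·2 + 1, so a_3 = 1
2 = 2·1 + 0, so a_4 = 2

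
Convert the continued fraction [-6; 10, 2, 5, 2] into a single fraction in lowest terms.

Work from the innermost term outward:
Start with 2.
5 + 1/(2/1) = 5 + 1/2 = 11/2
2 + 1/(11/2) = 2 + 2/11 = 24/11
10 + 1/(24/11) = 10 + 11/24 = 251/24
-6 + 1/(251/24) = -6 + 24/251 = -1482/251

-1482/251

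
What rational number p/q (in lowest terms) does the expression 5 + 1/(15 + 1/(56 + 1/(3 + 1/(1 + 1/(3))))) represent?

64219/12675

Use the convergent recurrence hₖ = aₖ·hₖ₋₁ + hₖ₋₂ (and likewise for the denominators kₖ):
a_0 = 5: 5/1
a_1 = 15: 76/15
a_2 = 56: 4261/841
a_3 = 3: 12859/2538
a_4 = 1: 17120/3379
a_5 = 3: 64219/12675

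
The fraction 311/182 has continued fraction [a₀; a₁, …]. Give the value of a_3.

2

⌊311/182⌋ = 1, remainder 129
⌊182/129⌋ = 1, remainder 53
⌊129/53⌋ = 2, remainder 23
⌊53/23⌋ = 2, remainder 7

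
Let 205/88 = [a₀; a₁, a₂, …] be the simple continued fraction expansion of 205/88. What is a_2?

29

Run the Euclidean algorithm, recording each quotient:
⌊205/88⌋ = 2, remainder 29
⌊88/29⌋ = 3, remainder 1
⌊29/1⌋ = 29, remainder 0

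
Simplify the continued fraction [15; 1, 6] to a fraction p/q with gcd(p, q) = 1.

Work from the innermost term outward:
Start with 6.
1 + 1/(6/1) = 1 + 1/6 = 7/6
15 + 1/(7/6) = 15 + 6/7 = 111/7

111/7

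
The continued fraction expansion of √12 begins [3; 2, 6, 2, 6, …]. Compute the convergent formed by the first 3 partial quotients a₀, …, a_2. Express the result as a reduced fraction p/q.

Build up convergents one term at a time:
a_0 = 3: 3/1
a_1 = 2: 7/2
a_2 = 6: 45/13

45/13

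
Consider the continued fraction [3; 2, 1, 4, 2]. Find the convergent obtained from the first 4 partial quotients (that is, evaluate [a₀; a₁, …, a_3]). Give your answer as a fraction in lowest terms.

47/14

a_0 = 3: 3/1
a_1 = 2: 7/2
a_2 = 1: 10/3
a_3 = 4: 47/14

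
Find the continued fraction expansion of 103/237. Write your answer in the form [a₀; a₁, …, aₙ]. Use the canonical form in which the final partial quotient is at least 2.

Run the Euclidean algorithm, recording each quotient:
⌊103/237⌋ = 0, remainder 103
⌊237/103⌋ = 2, remainder 31
⌊103/31⌋ = 3, remainder 10
⌊31/10⌋ = 3, remainder 1
⌊10/1⌋ = 10, remainder 0

[0; 2, 3, 3, 10]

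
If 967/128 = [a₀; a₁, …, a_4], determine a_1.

Run the Euclidean algorithm, recording each quotient:
⌊967/128⌋ = 7, remainder 71
⌊128/71⌋ = 1, remainder 57

1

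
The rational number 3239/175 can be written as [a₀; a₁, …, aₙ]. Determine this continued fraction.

[18; 1, 1, 28, 1, 2]

⌊3239/175⌋ = 18, remainder 89
⌊175/89⌋ = 1, remainder 86
⌊89/86⌋ = 1, remainder 3
⌊86/3⌋ = 28, remainder 2
⌊3/2⌋ = 1, remainder 1
⌊2/1⌋ = 2, remainder 0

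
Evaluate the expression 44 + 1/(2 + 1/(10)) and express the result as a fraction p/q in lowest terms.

a_0 = 44: 44/1
a_1 = 2: 89/2
a_2 = 10: 934/21

934/21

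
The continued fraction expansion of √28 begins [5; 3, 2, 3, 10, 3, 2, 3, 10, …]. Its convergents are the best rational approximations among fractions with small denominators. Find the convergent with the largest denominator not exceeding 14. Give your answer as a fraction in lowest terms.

a_0 = 5: 5/1  (≤ bound)
a_1 = 3: 16/3  (≤ bound)
a_2 = 2: 37/7  (≤ bound)
a_3 = 3: 127/24  (> 14, stop)

37/7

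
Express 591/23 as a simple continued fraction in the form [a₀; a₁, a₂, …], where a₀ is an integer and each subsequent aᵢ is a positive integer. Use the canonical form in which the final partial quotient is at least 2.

[25; 1, 2, 3, 2]

⌊591/23⌋ = 25, remainder 16
⌊23/16⌋ = 1, remainder 7
⌊16/7⌋ = 2, remainder 2
⌊7/2⌋ = 3, remainder 1
⌊2/1⌋ = 2, remainder 0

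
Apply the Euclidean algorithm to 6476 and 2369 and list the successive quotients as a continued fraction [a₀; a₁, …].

[2; 1, 2, 1, 3, 14, 11]

⌊6476/2369⌋ = 2, remainder 1738
⌊2369/1738⌋ = 1, remainder 631
⌊1738/631⌋ = 2, remainder 476
⌊631/476⌋ = 1, remainder 155
⌊476/155⌋ = 3, remainder 11
⌊155/11⌋ = 14, remainder 1
⌊11/1⌋ = 11, remainder 0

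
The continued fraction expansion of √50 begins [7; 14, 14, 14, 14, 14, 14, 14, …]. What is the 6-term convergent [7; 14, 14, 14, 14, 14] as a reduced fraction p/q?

Collapse the nested fraction from the inside out:
Start with 14.
14 + 1/(14/1) = 14 + 1/14 = 197/14
14 + 1/(197/14) = 14 + 14/197 = 2772/197
14 + 1/(2772/197) = 14 + 197/2772 = 39005/2772
14 + 1/(39005/2772) = 14 + 2772/39005 = 548842/39005
7 + 1/(548842/39005) = 7 + 39005/548842 = 3880899/548842

3880899/548842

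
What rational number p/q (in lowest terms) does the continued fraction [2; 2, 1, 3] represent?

26/11

Work from the innermost term outward:
Start with 3.
1 + 1/(3/1) = 1 + 1/3 = 4/3
2 + 1/(4/3) = 2 + 3/4 = 11/4
2 + 1/(11/4) = 2 + 4/11 = 26/11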